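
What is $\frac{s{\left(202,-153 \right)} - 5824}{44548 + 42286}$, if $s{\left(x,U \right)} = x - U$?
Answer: $- \frac{5469}{86834} \approx -0.062982$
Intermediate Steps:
$\frac{s{\left(202,-153 \right)} - 5824}{44548 + 42286} = \frac{\left(202 - -153\right) - 5824}{44548 + 42286} = \frac{\left(202 + 153\right) - 5824}{86834} = \left(355 - 5824\right) \frac{1}{86834} = \left(-5469\right) \frac{1}{86834} = - \frac{5469}{86834}$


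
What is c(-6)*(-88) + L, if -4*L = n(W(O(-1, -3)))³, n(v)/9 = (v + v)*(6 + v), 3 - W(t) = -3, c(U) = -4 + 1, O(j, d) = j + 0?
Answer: -544195320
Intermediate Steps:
O(j, d) = j
c(U) = -3
W(t) = 6 (W(t) = 3 - 1*(-3) = 3 + 3 = 6)
n(v) = 18*v*(6 + v) (n(v) = 9*((v + v)*(6 + v)) = 9*((2*v)*(6 + v)) = 9*(2*v*(6 + v)) = 18*v*(6 + v))
L = -544195584 (L = -1259712*(6 + 6)³/4 = -(18*6*12)³/4 = -¼*1296³ = -¼*2176782336 = -544195584)
c(-6)*(-88) + L = -3*(-88) - 544195584 = 264 - 544195584 = -544195320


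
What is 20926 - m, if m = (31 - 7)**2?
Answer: 20350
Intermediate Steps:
m = 576 (m = 24**2 = 576)
20926 - m = 20926 - 1*576 = 20926 - 576 = 20350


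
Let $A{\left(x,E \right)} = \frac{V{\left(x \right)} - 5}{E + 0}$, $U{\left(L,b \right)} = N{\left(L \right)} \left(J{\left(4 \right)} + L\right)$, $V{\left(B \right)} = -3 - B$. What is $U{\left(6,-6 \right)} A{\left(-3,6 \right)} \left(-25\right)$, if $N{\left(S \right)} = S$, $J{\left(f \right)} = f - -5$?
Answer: $1875$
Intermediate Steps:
$J{\left(f \right)} = 5 + f$ ($J{\left(f \right)} = f + 5 = 5 + f$)
$U{\left(L,b \right)} = L \left(9 + L\right)$ ($U{\left(L,b \right)} = L \left(\left(5 + 4\right) + L\right) = L \left(9 + L\right)$)
$A{\left(x,E \right)} = \frac{-8 - x}{E}$ ($A{\left(x,E \right)} = \frac{\left(-3 - x\right) - 5}{E + 0} = \frac{-8 - x}{E}$)
$U{\left(6,-6 \right)} A{\left(-3,6 \right)} \left(-25\right) = 6 \left(9 + 6\right) \frac{-8 - -3}{6} \left(-25\right) = 6 \cdot 15 \frac{-8 + 3}{6} \left(-25\right) = 90 \cdot \frac{1}{6} \left(-5\right) \left(-25\right) = 90 \left(- \frac{5}{6}\right) \left(-25\right) = \left(-75\right) \left(-25\right) = 1875$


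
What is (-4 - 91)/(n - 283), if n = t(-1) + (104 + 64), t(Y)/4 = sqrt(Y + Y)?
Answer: 10925/13257 + 380*I*sqrt(2)/13257 ≈ 0.82409 + 0.040537*I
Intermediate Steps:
t(Y) = 4*sqrt(2)*sqrt(Y) (t(Y) = 4*sqrt(Y + Y) = 4*sqrt(2*Y) = 4*(sqrt(2)*sqrt(Y)) = 4*sqrt(2)*sqrt(Y))
n = 168 + 4*I*sqrt(2) (n = 4*sqrt(2)*sqrt(-1) + (104 + 64) = 4*sqrt(2)*I + 168 = 4*I*sqrt(2) + 168 = 168 + 4*I*sqrt(2) ≈ 168.0 + 5.6569*I)
(-4 - 91)/(n - 283) = (-4 - 91)/((168 + 4*I*sqrt(2)) - 283) = -95/(-115 + 4*I*sqrt(2))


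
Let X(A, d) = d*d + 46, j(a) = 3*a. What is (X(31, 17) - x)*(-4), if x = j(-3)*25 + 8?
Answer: -2208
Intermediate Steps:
X(A, d) = 46 + d² (X(A, d) = d² + 46 = 46 + d²)
x = -217 (x = (3*(-3))*25 + 8 = -9*25 + 8 = -225 + 8 = -217)
(X(31, 17) - x)*(-4) = ((46 + 17²) - 1*(-217))*(-4) = ((46 + 289) + 217)*(-4) = (335 + 217)*(-4) = 552*(-4) = -2208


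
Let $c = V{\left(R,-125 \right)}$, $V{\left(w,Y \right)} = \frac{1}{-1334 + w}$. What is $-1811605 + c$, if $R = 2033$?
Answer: $- \frac{1266311894}{699} \approx -1.8116 \cdot 10^{6}$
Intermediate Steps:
$c = \frac{1}{699}$ ($c = \frac{1}{-1334 + 2033} = \frac{1}{699} \approx 0.0014306$)
$-1811605 + c = -1811605 + \frac{1}{699} = - \frac{1266311894}{699}$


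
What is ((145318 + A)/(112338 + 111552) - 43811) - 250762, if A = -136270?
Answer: -10991989987/37315 ≈ -2.9457e+5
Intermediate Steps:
((145318 + A)/(112338 + 111552) - 43811) - 250762 = ((145318 - 136270)/(112338 + 111552) - 43811) - 250762 = (9048/223890 - 43811) - 250762 = (9048*(1/223890) - 43811) - 250762 = (1508/37315 - 43811) - 250762 = -1634805957/37315 - 250762 = -10991989987/37315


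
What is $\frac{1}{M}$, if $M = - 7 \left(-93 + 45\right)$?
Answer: $\frac{1}{336} \approx 0.0029762$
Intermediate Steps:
$M = 336$ ($M = \left(-7\right) \left(-48\right) = 336$)
$\frac{1}{M} = \frac{1}{336}$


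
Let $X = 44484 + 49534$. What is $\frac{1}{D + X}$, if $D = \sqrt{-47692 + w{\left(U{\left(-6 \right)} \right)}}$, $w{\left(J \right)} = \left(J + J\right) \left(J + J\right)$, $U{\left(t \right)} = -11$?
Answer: $\frac{47009}{4419715766} - \frac{i \sqrt{11802}}{4419715766} \approx 1.0636 \cdot 10^{-5} - 2.458 \cdot 10^{-8} i$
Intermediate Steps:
$X = 94018$
$w{\left(J \right)} = 4 J^{2}$ ($w{\left(J \right)} = 2 J 2 J = 4 J^{2}$)
$D = 2 i \sqrt{11802}$ ($D = \sqrt{-47692 + 4 \left(-11\right)^{2}} = \sqrt{-47692 + 4 \cdot 121} = \sqrt{-47692 + 484} = \sqrt{-47208} = 2 i \sqrt{11802} \approx 217.27 i$)
$\frac{1}{D + X} = \frac{1}{2 i \sqrt{11802} + 94018} = \frac{1}{94018 + 2 i \sqrt{11802}}$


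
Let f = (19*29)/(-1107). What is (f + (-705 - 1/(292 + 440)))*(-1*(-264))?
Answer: -4192340966/22509 ≈ -1.8625e+5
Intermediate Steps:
f = -551/1107 (f = 551*(-1/1107) = -551/1107 ≈ -0.49774)
(f + (-705 - 1/(292 + 440)))*(-1*(-264)) = (-551/1107 + (-705 - 1/(292 + 440)))*(-1*(-264)) = (-551/1107 + (-705 - 1/732))*264 = (-551/1107 - 516061/732)*264 = -190560953/270108*264 = -4192340966/22509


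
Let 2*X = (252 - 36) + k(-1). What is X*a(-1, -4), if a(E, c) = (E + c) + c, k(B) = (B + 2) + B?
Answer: -972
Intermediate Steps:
k(B) = 2 + 2*B (k(B) = (2 + B) + B = 2 + 2*B)
a(E, c) = E + 2*c
X = 108 (X = ((252 - 36) + (2 + 2*(-1)))/2 = (216 + (2 - 2))/2 = (216 + 0)/2 = (½)*216 = 108)
X*a(-1, -4) = 108*(-1 + 2*(-4)) = 108*(-1 - 8) = 108*(-9) = -972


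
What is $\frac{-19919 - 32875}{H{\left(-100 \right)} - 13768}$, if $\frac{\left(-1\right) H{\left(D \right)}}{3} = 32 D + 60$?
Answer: $\frac{26397}{2174} \approx 12.142$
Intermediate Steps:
$H{\left(D \right)} = -180 - 96 D$ ($H{\left(D \right)} = - 3 \left(32 D + 60\right) = - 3 \left(60 + 32 D\right) = -180 - 96 D$)
$\frac{-19919 - 32875}{H{\left(-100 \right)} - 13768} = \frac{-19919 - 32875}{\left(-180 - -9600\right) - 13768} = - \frac{52794}{\left(-180 + 9600\right) - 13768} = - \frac{52794}{9420 - 13768} = - \frac{52794}{-4348} = \left(-52794\right) \left(- \frac{1}{4348}\right) = \frac{26397}{2174}$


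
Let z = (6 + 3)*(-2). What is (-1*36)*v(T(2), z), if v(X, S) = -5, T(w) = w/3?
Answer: 180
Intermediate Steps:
z = -18 (z = 9*(-2) = -18)
T(w) = w/3 (T(w) = w*(⅓) = w/3)
(-1*36)*v(T(2), z) = -1*36*(-5) = -36*(-5) = 180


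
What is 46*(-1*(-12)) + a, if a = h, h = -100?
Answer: 452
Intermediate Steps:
a = -100
46*(-1*(-12)) + a = 46*(-1*(-12)) - 100 = 46*12 - 100 = 552 - 100 = 452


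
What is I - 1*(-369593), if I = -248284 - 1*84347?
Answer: 36962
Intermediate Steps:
I = -332631 (I = -248284 - 84347 = -332631)
I - 1*(-369593) = -332631 - 1*(-369593) = -332631 + 369593 = 36962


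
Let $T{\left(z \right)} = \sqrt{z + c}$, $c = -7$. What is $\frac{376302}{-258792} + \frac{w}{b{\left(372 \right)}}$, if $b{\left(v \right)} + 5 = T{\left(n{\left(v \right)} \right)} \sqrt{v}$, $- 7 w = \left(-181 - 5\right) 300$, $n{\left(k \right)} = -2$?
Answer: $- \frac{13514639087}{1018389652} - \frac{334800 i \sqrt{93}}{23611} \approx -13.271 - 136.75 i$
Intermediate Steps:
$w = \frac{55800}{7}$ ($w = - \frac{\left(-181 - 5\right) 300}{7} = - \frac{\left(-186\right) 300}{7} = \left(- \frac{1}{7}\right) \left(-55800\right) = \frac{55800}{7} \approx 7971.4$)
$T{\left(z \right)} = \sqrt{-7 + z}$ ($T{\left(z \right)} = \sqrt{z - 7} = \sqrt{-7 + z}$)
$b{\left(v \right)} = -5 + 3 i \sqrt{v}$ ($b{\left(v \right)} = -5 + \sqrt{-7 - 2} \sqrt{v} = -5 + \sqrt{-9} \sqrt{v} = -5 + 3 i \sqrt{v}$)
$\frac{376302}{-258792} + \frac{w}{b{\left(372 \right)}} = \frac{376302}{-258792} + \frac{55800}{7 \left(-5 + 3 i \sqrt{372}\right)} = 376302 \left(- \frac{1}{258792}\right) + \frac{55800}{7 \left(-5 + 3 i 2 \sqrt{93}\right)} = - \frac{62717}{43132} + \frac{55800}{7 \left(-5 + 6 i \sqrt{93}\right)}$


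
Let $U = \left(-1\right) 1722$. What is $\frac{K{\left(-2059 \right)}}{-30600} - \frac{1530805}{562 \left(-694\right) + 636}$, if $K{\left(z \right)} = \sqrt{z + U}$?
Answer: $\frac{1530805}{389392} - \frac{i \sqrt{3781}}{30600} \approx 3.9313 - 0.0020095 i$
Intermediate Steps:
$U = -1722$
$K{\left(z \right)} = \sqrt{-1722 + z}$ ($K{\left(z \right)} = \sqrt{z - 1722} = \sqrt{-1722 + z}$)
$\frac{K{\left(-2059 \right)}}{-30600} - \frac{1530805}{562 \left(-694\right) + 636} = \frac{\sqrt{-1722 - 2059}}{-30600} - \frac{1530805}{562 \left(-694\right) + 636} = \sqrt{-3781} \left(- \frac{1}{30600}\right) - \frac{1530805}{-390028 + 636} = i \sqrt{3781} \left(- \frac{1}{30600}\right) - \frac{1530805}{-389392} = - \frac{i \sqrt{3781}}{30600} - - \frac{1530805}{389392} = - \frac{i \sqrt{3781}}{30600} + \frac{1530805}{389392} = \frac{1530805}{389392} - \frac{i \sqrt{3781}}{30600}$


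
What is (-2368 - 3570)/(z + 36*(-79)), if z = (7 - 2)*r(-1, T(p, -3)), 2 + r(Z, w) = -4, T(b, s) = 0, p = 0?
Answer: 2969/1437 ≈ 2.0661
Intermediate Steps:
r(Z, w) = -6 (r(Z, w) = -2 - 4 = -6)
z = -30 (z = (7 - 2)*(-6) = 5*(-6) = -30)
(-2368 - 3570)/(z + 36*(-79)) = (-2368 - 3570)/(-30 + 36*(-79)) = -5938/(-30 - 2844) = -5938/(-2874) = -5938*(-1/2874) = 2969/1437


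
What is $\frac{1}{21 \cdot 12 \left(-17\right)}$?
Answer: $- \frac{1}{4284} \approx -0.00023343$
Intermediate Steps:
$\frac{1}{21 \cdot 12 \left(-17\right)} = \frac{1}{252 \left(-17\right)} = \frac{1}{-4284} = - \frac{1}{4284}$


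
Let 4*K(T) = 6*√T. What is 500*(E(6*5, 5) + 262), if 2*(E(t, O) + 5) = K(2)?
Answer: 128500 + 375*√2 ≈ 1.2903e+5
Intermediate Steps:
K(T) = 3*√T/2 (K(T) = (6*√T)/4 = 3*√T/2)
E(t, O) = -5 + 3*√2/4 (E(t, O) = -5 + (3*√2/2)/2 = -5 + 3*√2/4)
500*(E(6*5, 5) + 262) = 500*((-5 + 3*√2/4) + 262) = 500*(257 + 3*√2/4) = 128500 + 375*√2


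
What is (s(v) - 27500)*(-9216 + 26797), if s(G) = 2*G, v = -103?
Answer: -487099186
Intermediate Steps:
(s(v) - 27500)*(-9216 + 26797) = (2*(-103) - 27500)*(-9216 + 26797) = (-206 - 27500)*17581 = -27706*17581 = -487099186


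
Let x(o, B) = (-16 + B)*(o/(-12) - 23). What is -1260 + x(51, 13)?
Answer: -4713/4 ≈ -1178.3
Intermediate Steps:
x(o, B) = (-23 - o/12)*(-16 + B) (x(o, B) = (-16 + B)*(o*(-1/12) - 23) = (-16 + B)*(-o/12 - 23) = (-16 + B)*(-23 - o/12) = (-23 - o/12)*(-16 + B))
-1260 + x(51, 13) = -1260 + (368 - 23*13 + (4/3)*51 - 1/12*13*51) = -1260 + (368 - 299 + 68 - 221/4) = -1260 + 327/4 = -4713/4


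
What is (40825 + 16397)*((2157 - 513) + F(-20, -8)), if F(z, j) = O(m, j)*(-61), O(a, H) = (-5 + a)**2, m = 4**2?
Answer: -328282614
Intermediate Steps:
m = 16
F(z, j) = -7381 (F(z, j) = (-5 + 16)**2*(-61) = 11**2*(-61) = 121*(-61) = -7381)
(40825 + 16397)*((2157 - 513) + F(-20, -8)) = (40825 + 16397)*((2157 - 513) - 7381) = 57222*(1644 - 7381) = 57222*(-5737) = -328282614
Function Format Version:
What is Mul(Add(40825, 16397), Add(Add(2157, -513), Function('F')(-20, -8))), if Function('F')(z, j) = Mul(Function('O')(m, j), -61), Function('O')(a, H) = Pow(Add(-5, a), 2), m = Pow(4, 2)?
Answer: -328282614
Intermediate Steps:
m = 16
Function('F')(z, j) = -7381 (Function('F')(z, j) = Mul(Pow(Add(-5, 16), 2), -61) = Mul(Pow(11, 2), -61) = Mul(121, -61) = -7381)
Mul(Add(40825, 16397), Add(Add(2157, -513), Function('F')(-20, -8))) = Mul(Add(40825, 16397), Add(Add(2157, -513), -7381)) = Mul(57222, Add(1644, -7381)) = Mul(57222, -5737) = -328282614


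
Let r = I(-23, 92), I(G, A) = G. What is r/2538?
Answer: -23/2538 ≈ -0.0090623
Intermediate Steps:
r = -23
r/2538 = -23/2538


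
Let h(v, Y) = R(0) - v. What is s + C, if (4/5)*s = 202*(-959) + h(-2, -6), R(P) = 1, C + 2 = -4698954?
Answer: -19764399/4 ≈ -4.9411e+6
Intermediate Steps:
C = -4698956 (C = -2 - 4698954 = -4698956)
h(v, Y) = 1 - v
s = -968575/4 (s = 5*(202*(-959) + (1 - 1*(-2)))/4 = 5*(-193718 + (1 + 2))/4 = 5*(-193718 + 3)/4 = (5/4)*(-193715) = -968575/4 ≈ -2.4214e+5)
s + C = -968575/4 - 4698956 = -19764399/4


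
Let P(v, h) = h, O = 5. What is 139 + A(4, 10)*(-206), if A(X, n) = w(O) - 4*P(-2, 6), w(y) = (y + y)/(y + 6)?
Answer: 53853/11 ≈ 4895.7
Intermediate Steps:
w(y) = 2*y/(6 + y) (w(y) = (2*y)/(6 + y) = 2*y/(6 + y))
A(X, n) = -254/11 (A(X, n) = 2*5/(6 + 5) - 4*6 = 2*5/11 - 24 = 2*5*(1/11) - 24 = 10/11 - 24 = -254/11)
139 + A(4, 10)*(-206) = 139 - 254/11*(-206) = 139 + 52324/11 = 53853/11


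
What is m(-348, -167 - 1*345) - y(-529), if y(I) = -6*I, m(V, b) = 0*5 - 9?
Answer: -3183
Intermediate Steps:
m(V, b) = -9 (m(V, b) = 0 - 9 = -9)
m(-348, -167 - 1*345) - y(-529) = -9 - (-6)*(-529) = -9 - 1*3174 = -9 - 3174 = -3183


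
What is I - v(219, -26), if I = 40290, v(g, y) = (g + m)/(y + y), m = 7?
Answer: 1047653/26 ≈ 40294.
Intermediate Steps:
v(g, y) = (7 + g)/(2*y) (v(g, y) = (g + 7)/(y + y) = (7 + g)/((2*y)) = (7 + g)*(1/(2*y)) = (7 + g)/(2*y))
I - v(219, -26) = 40290 - (7 + 219)/(2*(-26)) = 40290 - (-1)*226/(2*26) = 40290 - 1*(-113/26) = 40290 + 113/26 = 1047653/26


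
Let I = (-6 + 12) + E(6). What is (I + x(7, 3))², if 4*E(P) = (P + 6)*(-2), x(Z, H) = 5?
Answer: 25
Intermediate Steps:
E(P) = -3 - P/2 (E(P) = ((P + 6)*(-2))/4 = ((6 + P)*(-2))/4 = (-12 - 2*P)/4 = -3 - P/2)
I = 0 (I = (-6 + 12) + (-3 - ½*6) = 6 + (-3 - 3) = 6 - 6 = 0)
(I + x(7, 3))² = (0 + 5)² = 5² = 25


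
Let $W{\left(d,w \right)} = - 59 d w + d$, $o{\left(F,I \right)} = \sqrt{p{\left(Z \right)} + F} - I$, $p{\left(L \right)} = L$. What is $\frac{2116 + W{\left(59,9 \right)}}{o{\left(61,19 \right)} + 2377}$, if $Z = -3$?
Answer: $- \frac{34372566}{2780053} + \frac{14577 \sqrt{58}}{2780053} \approx -12.324$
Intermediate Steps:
$o{\left(F,I \right)} = \sqrt{-3 + F} - I$
$W{\left(d,w \right)} = d - 59 d w$ ($W{\left(d,w \right)} = - 59 d w + d = d - 59 d w$)
$\frac{2116 + W{\left(59,9 \right)}}{o{\left(61,19 \right)} + 2377} = \frac{2116 + 59 \left(1 - 531\right)}{\left(\sqrt{-3 + 61} - 19\right) + 2377} = \frac{2116 + 59 \left(1 - 531\right)}{\left(\sqrt{58} - 19\right) + 2377} = \frac{2116 + 59 \left(-530\right)}{\left(-19 + \sqrt{58}\right) + 2377} = \frac{2116 - 31270}{2358 + \sqrt{58}} = - \frac{29154}{2358 + \sqrt{58}}$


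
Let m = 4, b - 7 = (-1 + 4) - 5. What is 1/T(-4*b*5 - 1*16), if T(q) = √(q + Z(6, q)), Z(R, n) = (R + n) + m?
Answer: -I*√222/222 ≈ -0.067116*I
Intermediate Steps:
b = 5 (b = 7 + ((-1 + 4) - 5) = 7 + (3 - 5) = 7 - 2 = 5)
Z(R, n) = 4 + R + n (Z(R, n) = (R + n) + 4 = 4 + R + n)
T(q) = √(10 + 2*q) (T(q) = √(q + (4 + 6 + q)) = √(q + (10 + q)) = √(10 + 2*q))
1/T(-4*b*5 - 1*16) = 1/(√(10 + 2*(-4*5*5 - 1*16))) = 1/(√(10 + 2*(-20*5 - 16))) = 1/(√(10 + 2*(-100 - 16))) = 1/(√(10 + 2*(-116))) = 1/(√(10 - 232)) = 1/(√(-222)) = 1/(I*√222) = -I*√222/222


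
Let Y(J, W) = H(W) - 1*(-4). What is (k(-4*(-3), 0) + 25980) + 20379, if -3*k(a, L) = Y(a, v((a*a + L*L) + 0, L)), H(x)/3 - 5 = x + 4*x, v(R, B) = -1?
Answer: 139073/3 ≈ 46358.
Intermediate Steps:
H(x) = 15 + 15*x (H(x) = 15 + 3*(x + 4*x) = 15 + 3*(5*x) = 15 + 15*x)
Y(J, W) = 19 + 15*W (Y(J, W) = (15 + 15*W) - 1*(-4) = (15 + 15*W) + 4 = 19 + 15*W)
k(a, L) = -4/3 (k(a, L) = -(19 + 15*(-1))/3 = -(19 - 15)/3 = -1/3*4 = -4/3)
(k(-4*(-3), 0) + 25980) + 20379 = (-4/3 + 25980) + 20379 = 77936/3 + 20379 = 139073/3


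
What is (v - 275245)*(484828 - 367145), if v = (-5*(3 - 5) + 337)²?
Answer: -18221564988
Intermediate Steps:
v = 120409 (v = (-5*(-2) + 337)² = (10 + 337)² = 347² = 120409)
(v - 275245)*(484828 - 367145) = (120409 - 275245)*(484828 - 367145) = -154836*117683 = -18221564988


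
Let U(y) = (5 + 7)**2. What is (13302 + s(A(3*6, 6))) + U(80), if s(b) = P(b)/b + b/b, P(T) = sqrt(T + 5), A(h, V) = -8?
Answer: 13447 - I*sqrt(3)/8 ≈ 13447.0 - 0.21651*I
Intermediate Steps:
U(y) = 144 (U(y) = 12**2 = 144)
P(T) = sqrt(5 + T)
s(b) = 1 + sqrt(5 + b)/b (s(b) = sqrt(5 + b)/b + b/b = sqrt(5 + b)/b + 1 = 1 + sqrt(5 + b)/b)
(13302 + s(A(3*6, 6))) + U(80) = (13302 + (-8 + sqrt(5 - 8))/(-8)) + 144 = (13302 - (-8 + sqrt(-3))/8) + 144 = (13302 - (-8 + I*sqrt(3))/8) + 144 = (13302 + (1 - I*sqrt(3)/8)) + 144 = (13303 - I*sqrt(3)/8) + 144 = 13447 - I*sqrt(3)/8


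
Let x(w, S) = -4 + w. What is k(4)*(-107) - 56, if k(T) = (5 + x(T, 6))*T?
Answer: -2196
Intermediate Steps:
k(T) = T*(1 + T) (k(T) = (5 + (-4 + T))*T = (1 + T)*T = T*(1 + T))
k(4)*(-107) - 56 = (4*(1 + 4))*(-107) - 56 = (4*5)*(-107) - 56 = 20*(-107) - 56 = -2140 - 56 = -2196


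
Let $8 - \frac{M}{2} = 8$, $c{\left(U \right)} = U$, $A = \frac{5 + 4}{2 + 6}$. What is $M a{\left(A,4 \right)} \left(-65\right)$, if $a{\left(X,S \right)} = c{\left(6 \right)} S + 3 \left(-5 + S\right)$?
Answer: $0$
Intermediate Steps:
$A = \frac{9}{8} \approx 1.125$
$M = 0$ ($M = 16 - 16 = 0$)
$a{\left(X,S \right)} = -15 + 9 S$ ($a{\left(X,S \right)} = 6 S + 3 \left(-5 + S\right) = 6 S + \left(-15 + 3 S\right) = -15 + 9 S$)
$M a{\left(A,4 \right)} \left(-65\right) = 0 \left(-15 + 9 \cdot 4\right) \left(-65\right) = 0 \left(-15 + 36\right) \left(-65\right) = 0 \cdot 21 \left(-65\right) = 0 \left(-65\right) = 0$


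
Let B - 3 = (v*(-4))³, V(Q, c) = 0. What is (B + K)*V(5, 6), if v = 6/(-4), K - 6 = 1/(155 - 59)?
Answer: 0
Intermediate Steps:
K = 577/96 (K = 6 + 1/(155 - 59) = 6 + 1/96 = 577/96 ≈ 6.0104)
v = -3/2 (v = 6*(-¼) = -3/2 ≈ -1.5000)
B = 219 (B = 3 + (-3/2*(-4))³ = 3 + 6³ = 3 + 216 = 219)
(B + K)*V(5, 6) = (219 + 577/96)*0 = (21601/96)*0 = 0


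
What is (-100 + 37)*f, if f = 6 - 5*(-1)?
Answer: -693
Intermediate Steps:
f = 11 (f = 6 + 5 = 11)
(-100 + 37)*f = (-100 + 37)*11 = -63*11 = -693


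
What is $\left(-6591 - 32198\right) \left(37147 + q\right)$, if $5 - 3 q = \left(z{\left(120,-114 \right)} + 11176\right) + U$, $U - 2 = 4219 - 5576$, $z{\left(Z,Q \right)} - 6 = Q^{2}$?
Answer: $-1145865849$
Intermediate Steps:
$z{\left(Z,Q \right)} = 6 + Q^{2}$
$U = -1355$ ($U = 2 + \left(4219 - 5576\right) = 2 - 1357 = -1355$)
$q = -7606$ ($q = \frac{5}{3} - \frac{\left(\left(6 + \left(-114\right)^{2}\right) + 11176\right) - 1355}{3} = \frac{5}{3} - \frac{\left(\left(6 + 12996\right) + 11176\right) - 1355}{3} = \frac{5}{3} - \frac{\left(13002 + 11176\right) - 1355}{3} = \frac{5}{3} - \frac{24178 - 1355}{3} = \frac{5}{3} - \frac{22823}{3} = -7606$)
$\left(-6591 - 32198\right) \left(37147 + q\right) = \left(-6591 - 32198\right) \left(37147 - 7606\right) = \left(-6591 - 32198\right) 29541 = \left(-38789\right) 29541 = -1145865849$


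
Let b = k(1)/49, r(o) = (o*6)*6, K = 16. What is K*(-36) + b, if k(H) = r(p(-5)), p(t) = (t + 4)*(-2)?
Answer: -28152/49 ≈ -574.53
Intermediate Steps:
p(t) = -8 - 2*t (p(t) = (4 + t)*(-2) = -8 - 2*t)
r(o) = 36*o (r(o) = (6*o)*6 = 36*o)
k(H) = 72 (k(H) = 36*(-8 - 2*(-5)) = 36*(-8 + 10) = 36*2 = 72)
b = 72/49 ≈ 1.4694
K*(-36) + b = 16*(-36) + 72/49 = -576 + 72/49 = -28152/49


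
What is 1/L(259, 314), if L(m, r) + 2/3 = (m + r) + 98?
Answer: 3/2011 ≈ 0.0014918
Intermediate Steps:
L(m, r) = 292/3 + m + r (L(m, r) = -2/3 + ((m + r) + 98) = -2/3 + (98 + m + r) = 292/3 + m + r)
1/L(259, 314) = 1/(292/3 + 259 + 314) = 1/(2011/3) = 3/2011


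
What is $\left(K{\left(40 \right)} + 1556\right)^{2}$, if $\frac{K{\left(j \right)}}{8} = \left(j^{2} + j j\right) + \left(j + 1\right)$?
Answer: $755370256$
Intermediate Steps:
$K{\left(j \right)} = 8 + 8 j + 16 j^{2}$ ($K{\left(j \right)} = 8 \left(\left(j^{2} + j j\right) + \left(j + 1\right)\right) = 8 \left(\left(j^{2} + j^{2}\right) + \left(1 + j\right)\right) = 8 \left(2 j^{2} + \left(1 + j\right)\right) = 8 \left(1 + j + 2 j^{2}\right) = 8 + 8 j + 16 j^{2}$)
$\left(K{\left(40 \right)} + 1556\right)^{2} = \left(\left(8 + 8 \cdot 40 + 16 \cdot 40^{2}\right) + 1556\right)^{2} = \left(\left(8 + 320 + 16 \cdot 1600\right) + 1556\right)^{2} = \left(\left(8 + 320 + 25600\right) + 1556\right)^{2} = \left(25928 + 1556\right)^{2} = 27484^{2} = 755370256$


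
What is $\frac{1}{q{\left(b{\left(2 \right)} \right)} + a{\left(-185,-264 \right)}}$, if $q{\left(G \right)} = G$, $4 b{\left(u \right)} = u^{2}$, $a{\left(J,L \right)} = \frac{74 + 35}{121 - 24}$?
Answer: $\frac{97}{206} \approx 0.47087$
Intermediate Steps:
$a{\left(J,L \right)} = \frac{109}{97}$
$b{\left(u \right)} = \frac{u^{2}}{4}$
$\frac{1}{q{\left(b{\left(2 \right)} \right)} + a{\left(-185,-264 \right)}} = \frac{1}{\frac{2^{2}}{4} + \frac{109}{97}} = \frac{1}{\frac{1}{4} \cdot 4 + \frac{109}{97}} = \frac{1}{1 + \frac{109}{97}} = \frac{1}{\frac{206}{97}} = \frac{97}{206}$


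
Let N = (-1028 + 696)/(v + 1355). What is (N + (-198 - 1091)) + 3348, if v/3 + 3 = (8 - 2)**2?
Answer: 1496727/727 ≈ 2058.8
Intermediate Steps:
v = 99 (v = -9 + 3*(8 - 2)**2 = -9 + 3*6**2 = -9 + 3*36 = -9 + 108 = 99)
N = -166/727 (N = (-1028 + 696)/(99 + 1355) = -332/1454 = -332*1/1454 = -166/727 ≈ -0.22834)
(N + (-198 - 1091)) + 3348 = (-166/727 + (-198 - 1091)) + 3348 = (-166/727 - 1289) + 3348 = -937269/727 + 3348 = 1496727/727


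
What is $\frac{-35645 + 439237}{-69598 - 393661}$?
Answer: $- \frac{403592}{463259} \approx -0.8712$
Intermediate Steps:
$\frac{-35645 + 439237}{-69598 - 393661} = \frac{403592}{-463259} = 403592 \left(- \frac{1}{463259}\right) = - \frac{403592}{463259}$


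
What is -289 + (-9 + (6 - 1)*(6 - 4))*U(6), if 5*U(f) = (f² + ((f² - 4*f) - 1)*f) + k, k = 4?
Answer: -1339/5 ≈ -267.80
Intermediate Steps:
U(f) = ⅘ + f²/5 + f*(-1 + f² - 4*f)/5 (U(f) = ((f² + ((f² - 4*f) - 1)*f) + 4)/5 = ((f² + (-1 + f² - 4*f)*f) + 4)/5 = ((f² + f*(-1 + f² - 4*f)) + 4)/5 = (4 + f² + f*(-1 + f² - 4*f))/5 = ⅘ + f²/5 + f*(-1 + f² - 4*f)/5)
-289 + (-9 + (6 - 1)*(6 - 4))*U(6) = -289 + (-9 + (6 - 1)*(6 - 4))*(⅘ - ⅗*6² - ⅕*6 + (⅕)*6³) = -289 + (-9 + 5*2)*(⅘ - ⅗*36 - 6/5 + (⅕)*216) = -289 + (-9 + 10)*(⅘ - 108/5 - 6/5 + 216/5) = -289 + 1*(106/5) = -289 + 106/5 = -1339/5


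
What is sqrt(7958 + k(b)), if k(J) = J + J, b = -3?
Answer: 4*sqrt(497) ≈ 89.174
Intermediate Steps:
k(J) = 2*J
sqrt(7958 + k(b)) = sqrt(7958 + 2*(-3)) = sqrt(7958 - 6) = sqrt(7952) = 4*sqrt(497)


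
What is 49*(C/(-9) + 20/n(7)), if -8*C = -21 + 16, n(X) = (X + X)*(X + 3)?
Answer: 259/72 ≈ 3.5972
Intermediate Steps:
n(X) = 2*X*(3 + X) (n(X) = (2*X)*(3 + X) = 2*X*(3 + X))
C = 5/8 (C = -(-21 + 16)/8 = -⅛*(-5) = 5/8 ≈ 0.62500)
49*(C/(-9) + 20/n(7)) = 49*((5/8)/(-9) + 20/((2*7*(3 + 7)))) = 49*((5/8)*(-⅑) + 20/((2*7*10))) = 49*(-5/72 + 20/140) = 49*(-5/72 + 20*(1/140)) = 49*(-5/72 + ⅐) = 49*(37/504) = 259/72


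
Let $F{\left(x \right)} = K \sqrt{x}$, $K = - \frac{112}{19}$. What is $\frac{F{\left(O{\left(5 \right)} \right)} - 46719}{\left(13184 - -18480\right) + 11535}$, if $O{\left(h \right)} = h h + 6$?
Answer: $- \frac{46719}{43199} - \frac{112 \sqrt{31}}{820781} \approx -1.0822$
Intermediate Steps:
$K = - \frac{112}{19}$ ($K = \left(-112\right) \frac{1}{19} = - \frac{112}{19} \approx -5.8947$)
$O{\left(h \right)} = 6 + h^{2}$ ($O{\left(h \right)} = h^{2} + 6 = 6 + h^{2}$)
$F{\left(x \right)} = - \frac{112 \sqrt{x}}{19}$
$\frac{F{\left(O{\left(5 \right)} \right)} - 46719}{\left(13184 - -18480\right) + 11535} = \frac{- \frac{112 \sqrt{6 + 5^{2}}}{19} - 46719}{\left(13184 - -18480\right) + 11535} = \frac{- \frac{112 \sqrt{6 + 25}}{19} - 46719}{\left(13184 + 18480\right) + 11535} = \frac{- \frac{112 \sqrt{31}}{19} - 46719}{31664 + 11535} = \frac{-46719 - \frac{112 \sqrt{31}}{19}}{43199} = \left(-46719 - \frac{112 \sqrt{31}}{19}\right) \frac{1}{43199} = - \frac{46719}{43199} - \frac{112 \sqrt{31}}{820781}$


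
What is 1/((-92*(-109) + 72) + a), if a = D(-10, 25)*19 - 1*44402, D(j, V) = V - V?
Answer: -1/34302 ≈ -2.9153e-5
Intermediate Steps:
D(j, V) = 0
a = -44402 (a = 0*19 - 1*44402 = 0 - 44402 = -44402)
1/((-92*(-109) + 72) + a) = 1/((-92*(-109) + 72) - 44402) = 1/((10028 + 72) - 44402) = 1/(10100 - 44402) = 1/(-34302) = -1/34302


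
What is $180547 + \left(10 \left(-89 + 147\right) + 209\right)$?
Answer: $181336$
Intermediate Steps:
$180547 + \left(10 \left(-89 + 147\right) + 209\right) = 180547 + \left(10 \cdot 58 + 209\right) = 180547 + \left(580 + 209\right) = 180547 + 789 = 181336$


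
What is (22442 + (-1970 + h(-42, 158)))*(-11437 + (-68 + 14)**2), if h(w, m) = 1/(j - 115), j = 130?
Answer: -2616637201/15 ≈ -1.7444e+8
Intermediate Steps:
h(w, m) = 1/15 (h(w, m) = 1/(130 - 115) = 1/15)
(22442 + (-1970 + h(-42, 158)))*(-11437 + (-68 + 14)**2) = (22442 + (-1970 + 1/15))*(-11437 + (-68 + 14)**2) = (22442 - 29549/15)*(-11437 + (-54)**2) = 307081*(-11437 + 2916)/15 = (307081/15)*(-8521) = -2616637201/15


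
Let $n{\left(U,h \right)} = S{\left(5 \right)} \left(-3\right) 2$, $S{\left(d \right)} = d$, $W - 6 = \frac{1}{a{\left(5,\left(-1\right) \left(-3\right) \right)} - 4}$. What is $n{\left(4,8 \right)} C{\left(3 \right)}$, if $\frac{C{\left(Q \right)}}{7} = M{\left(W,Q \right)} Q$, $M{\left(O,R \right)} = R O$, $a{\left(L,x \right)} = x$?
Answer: $-9450$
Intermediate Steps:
$W = 5$ ($W = 6 + \frac{1}{\left(-1\right) \left(-3\right) - 4} = 6 + \frac{1}{3 - 4} = 6 + \frac{1}{-1} = 6 - 1 = 5$)
$n{\left(U,h \right)} = -30$ ($n{\left(U,h \right)} = 5 \left(-3\right) 2 = \left(-15\right) 2 = -30$)
$M{\left(O,R \right)} = O R$
$C{\left(Q \right)} = 35 Q^{2}$ ($C{\left(Q \right)} = 7 \cdot 5 Q Q = 7 \cdot 5 Q^{2} = 35 Q^{2}$)
$n{\left(4,8 \right)} C{\left(3 \right)} = - 30 \cdot 35 \cdot 3^{2} = - 30 \cdot 35 \cdot 9 = \left(-30\right) 315 = -9450$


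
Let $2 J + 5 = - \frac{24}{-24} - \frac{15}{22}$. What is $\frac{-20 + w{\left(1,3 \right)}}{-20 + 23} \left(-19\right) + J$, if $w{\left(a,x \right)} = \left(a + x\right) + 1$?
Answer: $\frac{4077}{44} \approx 92.659$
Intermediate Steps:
$w{\left(a,x \right)} = 1 + a + x$
$J = - \frac{103}{44}$ ($J = - \frac{5}{2} + \frac{- \frac{24}{-24} - \frac{15}{22}}{2} = - \frac{5}{2} + \frac{\left(-24\right) \left(- \frac{1}{24}\right) - \frac{15}{22}}{2} = - \frac{5}{2} + \frac{1 - \frac{15}{22}}{2} = - \frac{5}{2} + \frac{1}{2} \cdot \frac{7}{22} = - \frac{5}{2} + \frac{7}{44} = - \frac{103}{44} \approx -2.3409$)
$\frac{-20 + w{\left(1,3 \right)}}{-20 + 23} \left(-19\right) + J = \frac{-20 + \left(1 + 1 + 3\right)}{-20 + 23} \left(-19\right) - \frac{103}{44} = \frac{-20 + 5}{3} \left(-19\right) - \frac{103}{44} = \left(-15\right) \frac{1}{3} \left(-19\right) - \frac{103}{44} = \left(-5\right) \left(-19\right) - \frac{103}{44} = 95 - \frac{103}{44} = \frac{4077}{44}$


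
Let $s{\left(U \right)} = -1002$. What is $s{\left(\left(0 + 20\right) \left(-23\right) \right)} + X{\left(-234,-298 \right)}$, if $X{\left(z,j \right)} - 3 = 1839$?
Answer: $840$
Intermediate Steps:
$X{\left(z,j \right)} = 1842$ ($X{\left(z,j \right)} = 3 + 1839 = 1842$)
$s{\left(\left(0 + 20\right) \left(-23\right) \right)} + X{\left(-234,-298 \right)} = -1002 + 1842 = 840$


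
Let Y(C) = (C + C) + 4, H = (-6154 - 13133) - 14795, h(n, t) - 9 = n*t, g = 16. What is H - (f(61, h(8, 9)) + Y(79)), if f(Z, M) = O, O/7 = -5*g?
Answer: -33684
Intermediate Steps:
h(n, t) = 9 + n*t
H = -34082 (H = -19287 - 14795 = -34082)
O = -560 (O = 7*(-5*16) = 7*(-80) = -560)
f(Z, M) = -560
Y(C) = 4 + 2*C (Y(C) = 2*C + 4 = 4 + 2*C)
H - (f(61, h(8, 9)) + Y(79)) = -34082 - (-560 + (4 + 2*79)) = -34082 - (-560 + (4 + 158)) = -34082 - (-560 + 162) = -34082 - 1*(-398) = -34082 + 398 = -33684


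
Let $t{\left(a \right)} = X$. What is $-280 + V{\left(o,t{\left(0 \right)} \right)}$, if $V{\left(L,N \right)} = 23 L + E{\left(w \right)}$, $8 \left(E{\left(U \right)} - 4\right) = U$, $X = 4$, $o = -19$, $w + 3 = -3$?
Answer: $- \frac{2855}{4} \approx -713.75$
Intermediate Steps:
$w = -6$ ($w = -3 - 3 = -6$)
$E{\left(U \right)} = 4 + \frac{U}{8}$
$t{\left(a \right)} = 4$
$V{\left(L,N \right)} = \frac{13}{4} + 23 L$ ($V{\left(L,N \right)} = 23 L + \left(4 + \frac{1}{8} \left(-6\right)\right) = 23 L + \left(4 - \frac{3}{4}\right) = 23 L + \frac{13}{4} = \frac{13}{4} + 23 L$)
$-280 + V{\left(o,t{\left(0 \right)} \right)} = -280 + \left(\frac{13}{4} + 23 \left(-19\right)\right) = -280 + \left(\frac{13}{4} - 437\right) = -280 - \frac{1735}{4} = - \frac{2855}{4}$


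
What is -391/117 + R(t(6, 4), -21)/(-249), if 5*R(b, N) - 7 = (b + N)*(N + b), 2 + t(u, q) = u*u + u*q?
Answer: -215929/48555 ≈ -4.4471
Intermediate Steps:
t(u, q) = -2 + u² + q*u (t(u, q) = -2 + (u*u + u*q) = -2 + (u² + q*u) = -2 + u² + q*u)
R(b, N) = 7/5 + (N + b)²/5 (R(b, N) = 7/5 + ((b + N)*(N + b))/5 = 7/5 + ((N + b)*(N + b))/5 = 7/5 + (N + b)²/5)
-391/117 + R(t(6, 4), -21)/(-249) = -391/117 + (7/5 + (-21 + (-2 + 6² + 4*6))²/5)/(-249) = -391*1/117 + (7/5 + (-21 + (-2 + 36 + 24))²/5)*(-1/249) = -391/117 + (7/5 + (-21 + 58)²/5)*(-1/249) = -391/117 + (7/5 + (⅕)*37²)*(-1/249) = -391/117 + (7/5 + (⅕)*1369)*(-1/249) = -391/117 + (7/5 + 1369/5)*(-1/249) = -391/117 + (1376/5)*(-1/249) = -391/117 - 1376/1245 = -215929/48555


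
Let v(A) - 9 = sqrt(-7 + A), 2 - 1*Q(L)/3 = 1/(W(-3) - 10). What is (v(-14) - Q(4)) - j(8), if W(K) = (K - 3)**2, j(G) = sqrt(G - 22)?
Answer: 81/26 + I*sqrt(21) - I*sqrt(14) ≈ 3.1154 + 0.84092*I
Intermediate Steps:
j(G) = sqrt(-22 + G)
W(K) = (-3 + K)**2
Q(L) = 153/26 (Q(L) = 6 - 3/((-3 - 3)**2 - 10) = 6 - 3/((-6)**2 - 10) = 6 - 3/(36 - 10) = 6 - 3/26 = 153/26)
v(A) = 9 + sqrt(-7 + A)
(v(-14) - Q(4)) - j(8) = ((9 + sqrt(-7 - 14)) - 1*153/26) - sqrt(-22 + 8) = ((9 + sqrt(-21)) - 153/26) - sqrt(-14) = ((9 + I*sqrt(21)) - 153/26) - I*sqrt(14) = (81/26 + I*sqrt(21)) - I*sqrt(14) = 81/26 + I*sqrt(21) - I*sqrt(14)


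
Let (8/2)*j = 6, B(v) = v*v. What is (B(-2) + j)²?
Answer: 121/4 ≈ 30.250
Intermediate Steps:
B(v) = v²
j = 3/2 (j = (¼)*6 = 3/2 ≈ 1.5000)
(B(-2) + j)² = ((-2)² + 3/2)² = (4 + 3/2)² = (11/2)² = 121/4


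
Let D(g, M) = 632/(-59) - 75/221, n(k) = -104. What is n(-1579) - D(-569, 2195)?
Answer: -1211959/13039 ≈ -92.949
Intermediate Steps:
D(g, M) = -144097/13039 (D(g, M) = 632*(-1/59) - 75*1/221 = -632/59 - 75/221 = -144097/13039)
n(-1579) - D(-569, 2195) = -104 - 1*(-144097/13039) = -104 + 144097/13039 = -1211959/13039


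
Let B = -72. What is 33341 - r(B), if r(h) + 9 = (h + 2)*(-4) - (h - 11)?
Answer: 32987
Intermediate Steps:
r(h) = -6 - 5*h (r(h) = -9 + ((h + 2)*(-4) - (h - 11)) = -9 + ((2 + h)*(-4) - (-11 + h)) = -9 + ((-8 - 4*h) + (11 - h)) = -9 + (3 - 5*h) = -6 - 5*h)
33341 - r(B) = 33341 - (-6 - 5*(-72)) = 33341 - (-6 + 360) = 33341 - 1*354 = 33341 - 354 = 32987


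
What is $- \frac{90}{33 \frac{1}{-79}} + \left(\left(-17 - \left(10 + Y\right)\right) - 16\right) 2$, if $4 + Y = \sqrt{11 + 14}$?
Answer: $\frac{1402}{11} \approx 127.45$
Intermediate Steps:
$Y = 1$ ($Y = -4 + \sqrt{11 + 14} = -4 + \sqrt{25} = -4 + 5 = 1$)
$- \frac{90}{33 \frac{1}{-79}} + \left(\left(-17 - \left(10 + Y\right)\right) - 16\right) 2 = - \frac{90}{33 \frac{1}{-79}} + \left(\left(-17 - 11\right) - 16\right) 2 = - \frac{90}{33 \left(- \frac{1}{79}\right)} + \left(\left(-17 - 11\right) - 16\right) 2 = - \frac{90}{- \frac{33}{79}} + \left(\left(-17 - 11\right) - 16\right) 2 = \left(-90\right) \left(- \frac{79}{33}\right) + \left(-28 - 16\right) 2 = \frac{2370}{11} - 88 = \frac{1402}{11}$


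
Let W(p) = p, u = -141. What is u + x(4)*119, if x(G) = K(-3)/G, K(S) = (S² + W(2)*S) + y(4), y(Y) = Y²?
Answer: 1697/4 ≈ 424.25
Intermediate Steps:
K(S) = 16 + S² + 2*S (K(S) = (S² + 2*S) + 4² = (S² + 2*S) + 16 = 16 + S² + 2*S)
x(G) = 19/G (x(G) = (16 + (-3)² + 2*(-3))/G = (16 + 9 - 6)/G = 19/G)
u + x(4)*119 = -141 + (19/4)*119 = -141 + 2261/4 = 1697/4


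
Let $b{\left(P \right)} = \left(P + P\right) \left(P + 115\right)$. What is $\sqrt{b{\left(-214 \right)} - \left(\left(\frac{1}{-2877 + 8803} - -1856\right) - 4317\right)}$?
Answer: $\frac{\sqrt{1574421795582}}{5926} \approx 211.74$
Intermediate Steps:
$b{\left(P \right)} = 2 P \left(115 + P\right)$
$\sqrt{b{\left(-214 \right)} - \left(\left(\frac{1}{-2877 + 8803} - -1856\right) - 4317\right)} = \sqrt{2 \left(-214\right) \left(115 - 214\right) - \left(\left(\frac{1}{-2877 + 8803} - -1856\right) - 4317\right)} = \sqrt{2 \left(-214\right) \left(-99\right) - \left(\left(\frac{1}{5926} + 1856\right) - 4317\right)} = \sqrt{42372 - \left(\left(\frac{1}{5926} + 1856\right) - 4317\right)} = \sqrt{42372 - \left(\frac{10998657}{5926} - 4317\right)} = \sqrt{42372 - - \frac{14583885}{5926}} = \sqrt{42372 + \frac{14583885}{5926}} = \sqrt{\frac{265680357}{5926}} = \frac{\sqrt{1574421795582}}{5926}$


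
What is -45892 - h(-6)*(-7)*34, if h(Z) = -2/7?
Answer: -45960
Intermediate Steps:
h(Z) = -2/7 (h(Z) = -2*⅐ = -2/7)
-45892 - h(-6)*(-7)*34 = -45892 - (-2/7*(-7))*34 = -45892 - 2*34 = -45892 - 1*68 = -45892 - 68 = -45960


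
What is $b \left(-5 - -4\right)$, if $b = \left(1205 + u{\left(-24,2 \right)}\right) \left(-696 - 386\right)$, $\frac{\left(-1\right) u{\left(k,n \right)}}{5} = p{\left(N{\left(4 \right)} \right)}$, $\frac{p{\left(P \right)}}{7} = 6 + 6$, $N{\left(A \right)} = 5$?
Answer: $849370$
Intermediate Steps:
$p{\left(P \right)} = 84$ ($p{\left(P \right)} = 7 \left(6 + 6\right) = 7 \cdot 12 = 84$)
$u{\left(k,n \right)} = -420$ ($u{\left(k,n \right)} = \left(-5\right) 84 = -420$)
$b = -849370$ ($b = \left(1205 - 420\right) \left(-696 - 386\right) = 785 \left(-1082\right) = -849370$)
$b \left(-5 - -4\right) = - 849370 \left(-5 - -4\right) = - 849370 \left(-5 + 4\right) = \left(-849370\right) \left(-1\right) = 849370$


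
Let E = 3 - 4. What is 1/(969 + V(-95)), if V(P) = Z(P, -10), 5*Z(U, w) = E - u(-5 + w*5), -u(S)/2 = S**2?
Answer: 5/10894 ≈ 0.00045897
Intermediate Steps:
E = -1
u(S) = -2*S**2
Z(U, w) = -1/5 + 2*(-5 + 5*w)**2/5 (Z(U, w) = (-1 - (-2)*(-5 + w*5)**2)/5 = (-1 - (-2)*(-5 + 5*w)**2)/5 = (-1 + 2*(-5 + 5*w)**2)/5 = -1/5 + 2*(-5 + 5*w)**2/5)
V(P) = 6049/5 (V(P) = -1/5 + 10*(-1 - 10)**2 = -1/5 + 10*(-11)**2 = -1/5 + 10*121 = -1/5 + 1210 = 6049/5)
1/(969 + V(-95)) = 1/(969 + 6049/5) = 1/(10894/5) = 5/10894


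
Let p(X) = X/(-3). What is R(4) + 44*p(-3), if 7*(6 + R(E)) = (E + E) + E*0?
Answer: 274/7 ≈ 39.143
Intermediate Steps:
R(E) = -6 + 2*E/7 (R(E) = -6 + ((E + E) + E*0)/7 = -6 + (2*E + 0)/7 = -6 + (2*E)/7 = -6 + 2*E/7)
p(X) = -X/3 (p(X) = X*(-⅓) = -X/3)
R(4) + 44*p(-3) = (-6 + (2/7)*4) + 44*(-⅓*(-3)) = (-6 + 8/7) + 44*1 = -34/7 + 44 = 274/7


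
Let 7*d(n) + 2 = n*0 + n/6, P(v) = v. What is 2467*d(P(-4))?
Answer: -19736/21 ≈ -939.81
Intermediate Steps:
d(n) = -2/7 + n/42 (d(n) = -2/7 + (n*0 + n/6)/7 = -2/7 + (0 + n*(⅙))/7 = -2/7 + (0 + n/6)/7 = -2/7 + (n/6)/7 = -2/7 + n/42)
2467*d(P(-4)) = 2467*(-2/7 + (1/42)*(-4)) = 2467*(-2/7 - 2/21) = 2467*(-8/21) = -19736/21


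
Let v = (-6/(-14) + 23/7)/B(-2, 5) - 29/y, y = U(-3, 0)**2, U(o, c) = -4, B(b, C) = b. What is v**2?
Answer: 168921/12544 ≈ 13.466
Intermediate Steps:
y = 16 (y = (-4)**2 = 16)
v = -411/112 (v = (-6/(-14) + 23/7)/(-2) - 29/16 = (-6*(-1/14) + 23*(1/7))*(-1/2) - 29*1/16 = (3/7 + 23/7)*(-1/2) - 29/16 = (26/7)*(-1/2) - 29/16 = -13/7 - 29/16 = -411/112 ≈ -3.6696)
v**2 = (-411/112)**2 = 168921/12544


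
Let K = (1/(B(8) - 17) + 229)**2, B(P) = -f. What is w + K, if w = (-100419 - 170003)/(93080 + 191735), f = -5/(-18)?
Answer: 1443866956054553/27547591615 ≈ 52414.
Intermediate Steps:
f = 5/18 (f = -5*(-1/18) = 5/18 ≈ 0.27778)
B(P) = -5/18 (B(P) = -1*5/18 = -5/18)
K = 5069582401/96721 (K = (1/(-5/18 - 17) + 229)**2 = (1/(-311/18) + 229)**2 = (-18/311 + 229)**2 = (71201/311)**2 = 5069582401/96721 ≈ 52415.)
w = -270422/284815 ≈ -0.94947
w + K = -270422/284815 + 5069582401/96721 = 1443866956054553/27547591615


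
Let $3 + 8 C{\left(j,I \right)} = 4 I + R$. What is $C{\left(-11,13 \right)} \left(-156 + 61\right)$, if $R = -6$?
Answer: $- \frac{4085}{8} \approx -510.63$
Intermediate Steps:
$C{\left(j,I \right)} = - \frac{9}{8} + \frac{I}{2}$ ($C{\left(j,I \right)} = - \frac{3}{8} + \frac{4 I - 6}{8} = - \frac{3}{8} + \frac{-6 + 4 I}{8} = - \frac{3}{8} + \left(- \frac{3}{4} + \frac{I}{2}\right) = - \frac{9}{8} + \frac{I}{2}$)
$C{\left(-11,13 \right)} \left(-156 + 61\right) = \left(- \frac{9}{8} + \frac{1}{2} \cdot 13\right) \left(-156 + 61\right) = \left(- \frac{9}{8} + \frac{13}{2}\right) \left(-95\right) = \frac{43}{8} \left(-95\right) = - \frac{4085}{8}$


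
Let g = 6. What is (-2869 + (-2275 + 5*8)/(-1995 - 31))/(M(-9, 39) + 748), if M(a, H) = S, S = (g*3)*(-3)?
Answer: -5810359/1406044 ≈ -4.1324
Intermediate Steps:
S = -54 (S = (6*3)*(-3) = 18*(-3) = -54)
M(a, H) = -54
(-2869 + (-2275 + 5*8)/(-1995 - 31))/(M(-9, 39) + 748) = (-2869 + (-2275 + 5*8)/(-1995 - 31))/(-54 + 748) = (-2869 + (-2275 + 40)/(-2026))/694 = (-2869 - 2235*(-1/2026))*(1/694) = (-2869 + 2235/2026)*(1/694) = -5810359/2026*1/694 = -5810359/1406044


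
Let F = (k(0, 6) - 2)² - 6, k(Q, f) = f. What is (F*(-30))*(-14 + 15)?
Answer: -300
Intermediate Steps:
F = 10 (F = (6 - 2)² - 6 = 4² - 6 = 16 - 6 = 10)
(F*(-30))*(-14 + 15) = (10*(-30))*(-14 + 15) = -300*1 = -300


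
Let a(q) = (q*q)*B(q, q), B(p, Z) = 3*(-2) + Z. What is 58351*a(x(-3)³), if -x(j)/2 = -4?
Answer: 7739960459264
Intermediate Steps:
B(p, Z) = -6 + Z
x(j) = 8 (x(j) = -2*(-4) = 8)
a(q) = q²*(-6 + q) (a(q) = (q*q)*(-6 + q) = q²*(-6 + q))
58351*a(x(-3)³) = 58351*((8³)²*(-6 + 8³)) = 58351*(512²*(-6 + 512)) = 58351*(262144*506) = 58351*132644864 = 7739960459264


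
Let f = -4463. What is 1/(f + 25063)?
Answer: 1/20600 ≈ 4.8544e-5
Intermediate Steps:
1/(f + 25063) = 1/(-4463 + 25063) = 1/20600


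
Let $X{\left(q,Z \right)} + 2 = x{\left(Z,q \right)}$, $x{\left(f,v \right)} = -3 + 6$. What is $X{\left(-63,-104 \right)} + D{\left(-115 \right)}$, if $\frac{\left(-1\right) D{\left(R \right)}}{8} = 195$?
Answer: $-1559$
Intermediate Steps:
$x{\left(f,v \right)} = 3$
$X{\left(q,Z \right)} = 1$ ($X{\left(q,Z \right)} = -2 + 3 = 1$)
$D{\left(R \right)} = -1560$ ($D{\left(R \right)} = \left(-8\right) 195 = -1560$)
$X{\left(-63,-104 \right)} + D{\left(-115 \right)} = 1 - 1560 = -1559$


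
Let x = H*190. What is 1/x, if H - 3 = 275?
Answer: 1/52820 ≈ 1.8932e-5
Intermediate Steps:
H = 278 (H = 3 + 275 = 278)
x = 52820 (x = 278*190 = 52820)
1/x = 1/52820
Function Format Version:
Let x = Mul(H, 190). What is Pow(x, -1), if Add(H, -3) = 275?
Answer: Rational(1, 52820) ≈ 1.8932e-5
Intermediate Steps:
H = 278 (H = Add(3, 275) = 278)
x = 52820 (x = Mul(278, 190) = 52820)
Pow(x, -1) = Pow(52820, -1) = Rational(1, 52820)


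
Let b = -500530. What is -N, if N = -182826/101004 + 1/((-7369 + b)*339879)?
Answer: 5260032126834925/2905955853856314 ≈ 1.8101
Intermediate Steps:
N = -5260032126834925/2905955853856314 (N = -182826/101004 + 1/(-7369 - 500530*339879) = -182826*1/101004 + (1/339879)/(-507899) = -30471/16834 - 1/507899*1/339879 = -30471/16834 - 1/172624204221 = -5260032126834925/2905955853856314 ≈ -1.8101)
-N = -1*(-5260032126834925/2905955853856314) = 5260032126834925/2905955853856314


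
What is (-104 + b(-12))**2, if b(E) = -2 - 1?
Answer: 11449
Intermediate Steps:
b(E) = -3
(-104 + b(-12))**2 = (-104 - 3)**2 = (-107)**2 = 11449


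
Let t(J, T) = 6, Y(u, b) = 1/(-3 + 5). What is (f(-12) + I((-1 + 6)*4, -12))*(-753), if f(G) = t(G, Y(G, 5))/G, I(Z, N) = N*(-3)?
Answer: -53463/2 ≈ -26732.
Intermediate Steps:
Y(u, b) = 1/2
I(Z, N) = -3*N
f(G) = 6/G
(f(-12) + I((-1 + 6)*4, -12))*(-753) = (6/(-12) - 3*(-12))*(-753) = (6*(-1/12) + 36)*(-753) = (-1/2 + 36)*(-753) = (71/2)*(-753) = -53463/2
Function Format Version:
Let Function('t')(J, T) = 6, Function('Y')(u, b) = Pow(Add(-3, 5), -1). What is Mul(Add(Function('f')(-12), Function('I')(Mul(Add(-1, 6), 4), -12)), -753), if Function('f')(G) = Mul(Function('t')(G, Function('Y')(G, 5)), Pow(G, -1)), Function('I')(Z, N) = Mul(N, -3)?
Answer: Rational(-53463, 2) ≈ -26732.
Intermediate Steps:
Function('Y')(u, b) = Rational(1, 2) (Function('Y')(u, b) = Pow(2, -1) = Rational(1, 2))
Function('I')(Z, N) = Mul(-3, N)
Function('f')(G) = Mul(6, Pow(G, -1))
Mul(Add(Function('f')(-12), Function('I')(Mul(Add(-1, 6), 4), -12)), -753) = Mul(Add(Mul(6, Pow(-12, -1)), Mul(-3, -12)), -753) = Mul(Add(Mul(6, Rational(-1, 12)), 36), -753) = Mul(Add(Rational(-1, 2), 36), -753) = Mul(Rational(71, 2), -753) = Rational(-53463, 2)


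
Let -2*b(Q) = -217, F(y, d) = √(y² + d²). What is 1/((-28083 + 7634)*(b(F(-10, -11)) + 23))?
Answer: -2/5378087 ≈ -3.7188e-7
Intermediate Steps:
F(y, d) = √(d² + y²)
b(Q) = 217/2 (b(Q) = -½*(-217) = 217/2)
1/((-28083 + 7634)*(b(F(-10, -11)) + 23)) = 1/((-28083 + 7634)*(217/2 + 23)) = 1/(-20449*263/2) = 1/(-5378087/2) = -2/5378087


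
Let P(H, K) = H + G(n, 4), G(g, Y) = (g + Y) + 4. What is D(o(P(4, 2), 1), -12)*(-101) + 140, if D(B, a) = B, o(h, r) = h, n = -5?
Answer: -567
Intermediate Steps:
G(g, Y) = 4 + Y + g (G(g, Y) = (Y + g) + 4 = 4 + Y + g)
P(H, K) = 3 + H (P(H, K) = H + (4 + 4 - 5) = H + 3 = 3 + H)
D(o(P(4, 2), 1), -12)*(-101) + 140 = (3 + 4)*(-101) + 140 = 7*(-101) + 140 = -707 + 140 = -567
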